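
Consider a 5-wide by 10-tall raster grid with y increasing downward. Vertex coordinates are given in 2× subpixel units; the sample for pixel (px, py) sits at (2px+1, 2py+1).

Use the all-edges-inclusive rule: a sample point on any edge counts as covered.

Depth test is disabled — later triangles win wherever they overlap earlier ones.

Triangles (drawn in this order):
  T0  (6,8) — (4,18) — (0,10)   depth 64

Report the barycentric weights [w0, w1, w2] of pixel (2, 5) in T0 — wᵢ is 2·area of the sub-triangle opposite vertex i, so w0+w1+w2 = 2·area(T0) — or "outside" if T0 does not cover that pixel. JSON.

T0:
  2·area = 56
  edge (6, 8)→(4, 18): d=(-2,10) inclusive
  edge (4, 18)→(0, 10): d=(-4,-8) inclusive
  edge (0, 10)→(6, 8): d=(6,-2) inclusive
    (3,1)@(7, 3): e=[0,84,-28] → .  [on edge]
    (4,3)@(9, 7): e=[-28,84,0] → .  [on edge]
    (1,4)@(3, 9): e=[28,28,0] → X  [on edge]
    (2,4)@(5, 9): e=[8,44,4] → X
    (3,4)@(7, 9): e=[-12,60,8] → .
    (0,5)@(1, 11): e=[44,4,8] → X
    (3,5)@(7, 11): e=[-16,52,20] → .
    (0,6)@(1, 13): e=[40,-4,20] → .
    (1,6)@(3, 13): e=[20,12,24] → X
    (2,6)@(5, 13): e=[0,28,28] → X  [on edge]
    (3,6)@(7, 13): e=[-20,44,32] → .
    (1,7)@(3, 15): e=[16,4,36] → X
  covered (8 px):
    . . . . .
    . . . . .
    . . . . .
    . . . . .
    . X X . .
    X X X . .
    . X X . .
    . X . . .
    . . . . .
    . . . . .

Answer: [36,16,4]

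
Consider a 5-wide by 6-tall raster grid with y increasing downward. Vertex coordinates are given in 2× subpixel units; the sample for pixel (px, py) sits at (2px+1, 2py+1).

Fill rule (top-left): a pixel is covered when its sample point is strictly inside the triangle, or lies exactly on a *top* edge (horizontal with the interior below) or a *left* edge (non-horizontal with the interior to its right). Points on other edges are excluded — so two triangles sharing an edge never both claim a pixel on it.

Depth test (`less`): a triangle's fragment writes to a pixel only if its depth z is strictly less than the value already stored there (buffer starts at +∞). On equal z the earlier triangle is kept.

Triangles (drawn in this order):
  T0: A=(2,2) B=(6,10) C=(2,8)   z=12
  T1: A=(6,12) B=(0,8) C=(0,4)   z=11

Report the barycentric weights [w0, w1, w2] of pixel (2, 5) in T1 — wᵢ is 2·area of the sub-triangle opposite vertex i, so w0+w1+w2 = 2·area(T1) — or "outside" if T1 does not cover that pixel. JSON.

T0:
  2·area = 24
  edge (2, 2)→(6, 10): d=(4,8) right/bottom  bias=-1
  edge (6, 10)→(2, 8): d=(-4,-2) top-left  bias=+0
  edge (2, 8)→(2, 2): d=(0,-6) top-left  bias=+0
    (1,2)@(3, 5): e=[4,14,6] → █
    (2,2)@(5, 5): e=[-12,18,18] → ·
    (1,3)@(3, 7): e=[12,6,6] → █
    (2,3)@(5, 7): e=[-4,10,18] → ·
    (1,4)@(3, 9): e=[20,-2,6] → ·
    (2,4)@(5, 9): e=[4,2,18] → █
    (3,4)@(7, 9): e=[-12,6,30] → ·
    (2,5)@(5, 11): e=[12,-6,18] → ·
  covered (3 px):
    · · · · ·
    · · · · ·
    · █ · · ·
    · █ · · ·
    · · █ · ·
    · · · · ·
T1:
  2·area = 24
  edge (6, 12)→(0, 8): d=(-6,-4) top-left  bias=+0
  edge (0, 8)→(0, 4): d=(0,-4) top-left  bias=+0
  edge (0, 4)→(6, 12): d=(6,8) right/bottom  bias=-1
    (0,3)@(1, 7): e=[10,4,10] → █
    (1,3)@(3, 7): e=[18,12,-6] → ·
    (0,4)@(1, 9): e=[-2,4,22] → ·
    (1,4)@(3, 9): e=[6,12,6] → █
    (2,4)@(5, 9): e=[14,20,-10] → ·
    (1,5)@(3, 11): e=[-6,12,18] → ·
    (2,5)@(5, 11): e=[2,20,2] → █
    (3,5)@(7, 11): e=[10,28,-14] → ·
  covered (3 px):
    · · · · ·
    · · · · ·
    · · · · ·
    █ · · · ·
    · █ · · ·
    · · █ · ·

Answer: [20,2,2]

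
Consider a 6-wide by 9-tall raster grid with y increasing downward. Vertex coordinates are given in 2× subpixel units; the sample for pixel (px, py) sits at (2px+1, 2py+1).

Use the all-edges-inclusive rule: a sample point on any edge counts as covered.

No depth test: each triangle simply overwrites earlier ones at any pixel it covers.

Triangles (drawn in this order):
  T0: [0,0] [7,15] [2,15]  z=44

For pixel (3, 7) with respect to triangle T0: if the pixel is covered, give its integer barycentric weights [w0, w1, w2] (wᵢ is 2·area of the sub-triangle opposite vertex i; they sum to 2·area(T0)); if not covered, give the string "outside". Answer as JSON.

T0:
  2·area = 75
  edge (0, 0)→(7, 15): d=(7,15) inclusive
  edge (7, 15)→(2, 15): d=(-5,0) inclusive
  edge (2, 15)→(0, 0): d=(-2,-15) inclusive
    (0,1)@(1, 3): e=[6,60,9] → #
    (1,1)@(3, 3): e=[-24,60,39] → ·
    (0,2)@(1, 5): e=[20,50,5] → #
    (1,2)@(3, 5): e=[-10,50,35] → ·
    (0,3)@(1, 7): e=[34,40,1] → #
    (1,3)@(3, 7): e=[4,40,31] → #
    (2,3)@(5, 7): e=[-26,40,61] → ·
    (0,4)@(1, 9): e=[48,30,-3] → ·
    (1,4)@(3, 9): e=[18,30,27] → #
    (2,4)@(5, 9): e=[-12,30,57] → ·
    (1,5)@(3, 11): e=[32,20,23] → #
    (2,5)@(5, 11): e=[2,20,53] → #
    (0,7)@(1, 15): e=[90,0,-15] → ·  [on edge]
    (1,7)@(3, 15): e=[60,0,15] → #  [on edge]
    (2,7)@(5, 15): e=[30,0,45] → #  [on edge]
    (3,7)@(7, 15): e=[0,0,75] → #  [on edge]
    (4,7)@(9, 15): e=[-30,0,105] → ·  [on edge]
    (5,7)@(11, 15): e=[-60,0,135] → ·  [on edge]
  covered (12 px):
    · · · · · ·
    # · · · · ·
    # · · · · ·
    # # · · · ·
    · # · · · ·
    · # # · · ·
    · # # · · ·
    · # # # · ·
    · · · · · ·

Result: [0,75,0]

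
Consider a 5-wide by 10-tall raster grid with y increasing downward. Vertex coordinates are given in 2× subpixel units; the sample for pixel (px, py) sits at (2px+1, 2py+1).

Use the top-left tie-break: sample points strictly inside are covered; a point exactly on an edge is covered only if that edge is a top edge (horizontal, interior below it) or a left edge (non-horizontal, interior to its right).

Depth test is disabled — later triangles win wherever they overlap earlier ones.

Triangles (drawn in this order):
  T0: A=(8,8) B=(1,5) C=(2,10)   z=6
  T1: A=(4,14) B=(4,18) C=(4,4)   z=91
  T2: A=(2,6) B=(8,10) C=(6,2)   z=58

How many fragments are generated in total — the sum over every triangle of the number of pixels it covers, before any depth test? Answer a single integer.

T0:
  2·area = 32  (B↔C swapped to make it positive)
  edge (8, 8)→(2, 10): d=(-6,2) right/bottom  bias=-1
  edge (2, 10)→(1, 5): d=(-1,-5) top-left  bias=+0
  edge (1, 5)→(8, 8): d=(7,3) right/bottom  bias=-1
    (0,2)@(1, 5): e=[32,0,0] → ·  [on edge]
    (1,3)@(3, 7): e=[16,8,8] → █
    (2,3)@(5, 7): e=[12,18,2] → █
    (3,3)@(7, 7): e=[8,28,-4] → ·
    (1,4)@(3, 9): e=[4,6,22] → █
    (2,4)@(5, 9): e=[0,16,16] → ·  [on edge]
    (1,5)@(3, 11): e=[-8,4,36] → ·
    (1,7)@(3, 15): e=[-32,0,64] → ·  [on edge]
  covered (3 px):
    · · · · ·
    · · · · ·
    · · · · ·
    · █ █ · ·
    · █ · · ·
    · · · · ·
    · · · · ·
    · · · · ·
    · · · · ·
    · · · · ·
T1:
  degenerate (2·area = 0) — covers nothing
T2:
  2·area = 40  (B↔C swapped to make it positive)
  edge (2, 6)→(6, 2): d=(4,-4) top-left  bias=+0
  edge (6, 2)→(8, 10): d=(2,8) right/bottom  bias=-1
  edge (8, 10)→(2, 6): d=(-6,-4) top-left  bias=+0
    (3,0)@(7, 1): e=[0,-10,50] → ·  [on edge]
    (2,1)@(5, 3): e=[0,10,30] → █  [on edge]
    (3,1)@(7, 3): e=[8,-6,38] → ·
    (1,2)@(3, 5): e=[0,30,10] → █  [on edge]
    (3,2)@(7, 5): e=[16,-2,26] → ·
    (0,3)@(1, 7): e=[0,50,-10] → ·  [on edge]
    (1,3)@(3, 7): e=[8,34,-2] → ·
    (2,3)@(5, 7): e=[16,18,6] → █
    (3,3)@(7, 7): e=[24,2,14] → █
    (4,3)@(9, 7): e=[32,-14,22] → ·
    (2,4)@(5, 9): e=[24,22,-6] → ·
    (3,4)@(7, 9): e=[32,6,2] → █
  covered (6 px):
    · · · · ·
    · · █ · ·
    · █ █ · ·
    · · █ █ ·
    · · · █ ·
    · · · · ·
    · · · · ·
    · · · · ·
    · · · · ·
    · · · · ·

Result: 9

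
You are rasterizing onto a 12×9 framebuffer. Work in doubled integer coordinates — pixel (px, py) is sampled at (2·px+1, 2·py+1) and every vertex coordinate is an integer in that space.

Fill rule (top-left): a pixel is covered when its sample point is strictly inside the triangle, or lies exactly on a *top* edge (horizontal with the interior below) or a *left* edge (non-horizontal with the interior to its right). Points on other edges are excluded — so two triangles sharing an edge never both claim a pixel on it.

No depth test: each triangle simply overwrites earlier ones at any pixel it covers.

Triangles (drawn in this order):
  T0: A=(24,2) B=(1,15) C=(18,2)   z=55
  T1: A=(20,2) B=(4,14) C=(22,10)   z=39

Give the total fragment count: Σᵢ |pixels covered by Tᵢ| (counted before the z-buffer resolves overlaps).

T0:
  2·area = 78
  edge (24, 2)→(1, 15): d=(-23,13) right/bottom  bias=-1
  edge (1, 15)→(18, 2): d=(17,-13) top-left  bias=+0
  edge (18, 2)→(24, 2): d=(6,0) top-left  bias=+0
    (8,1)@(17, 3): e=[68,4,6] → #
    (9,1)@(19, 3): e=[42,30,6] → #
    (10,1)@(21, 3): e=[16,56,6] → #
    (11,1)@(23, 3): e=[-10,82,6] → ·
    (7,2)@(15, 5): e=[48,12,18] → #
    (9,2)@(19, 5): e=[-4,64,18] → ·
    (10,2)@(21, 5): e=[-30,90,18] → ·
    (6,3)@(13, 7): e=[28,20,30] → #
    (8,3)@(17, 7): e=[-24,72,30] → ·
    (4,4)@(9, 9): e=[34,2,42] → #
    (5,4)@(11, 9): e=[8,28,42] → #
    (6,4)@(13, 9): e=[-18,54,42] → ·
    (0,7)@(1, 15): e=[0,0,78] → ·  [on edge]
  covered (10 px):
    · · · · · · · · · · · ·
    · · · · · · · · # # # ·
    · · · · · · · # # · · ·
    · · · · · · # # · · · ·
    · · · · # # · · · · · ·
    · · · # · · · · · · · ·
    · · · · · · · · · · · ·
    · · · · · · · · · · · ·
    · · · · · · · · · · · ·
T1:
  2·area = 152  (B↔C swapped to make it positive)
  edge (20, 2)→(22, 10): d=(2,8) right/bottom  bias=-1
  edge (22, 10)→(4, 14): d=(-18,4) right/bottom  bias=-1
  edge (4, 14)→(20, 2): d=(16,-12) top-left  bias=+0
    (9,1)@(19, 3): e=[10,138,4] → #
    (10,1)@(21, 3): e=[-6,130,28] → ·
    (8,2)@(17, 5): e=[30,110,12] → #
    (10,2)@(21, 5): e=[-2,94,60] → ·
    (7,3)@(15, 7): e=[50,82,20] → #
    (10,3)@(21, 7): e=[2,58,92] → #
    (11,3)@(23, 7): e=[-14,50,116] → ·
    (5,4)@(11, 9): e=[86,62,4] → #
    (6,4)@(13, 9): e=[70,54,28] → #
    (11,4)@(23, 9): e=[-10,14,148] → ·
    (4,5)@(9, 11): e=[106,34,12] → #
    (9,5)@(19, 11): e=[26,-6,132] → ·
  covered (19 px):
    · · · · · · · · · · · ·
    · · · · · · · · · # · ·
    · · · · · · · · # # · ·
    · · · · · · · # # # # ·
    · · · · · # # # # # # ·
    · · · · # # # # # · · ·
    · · · # · · · · · · · ·
    · · · · · · · · · · · ·
    · · · · · · · · · · · ·

Answer: 29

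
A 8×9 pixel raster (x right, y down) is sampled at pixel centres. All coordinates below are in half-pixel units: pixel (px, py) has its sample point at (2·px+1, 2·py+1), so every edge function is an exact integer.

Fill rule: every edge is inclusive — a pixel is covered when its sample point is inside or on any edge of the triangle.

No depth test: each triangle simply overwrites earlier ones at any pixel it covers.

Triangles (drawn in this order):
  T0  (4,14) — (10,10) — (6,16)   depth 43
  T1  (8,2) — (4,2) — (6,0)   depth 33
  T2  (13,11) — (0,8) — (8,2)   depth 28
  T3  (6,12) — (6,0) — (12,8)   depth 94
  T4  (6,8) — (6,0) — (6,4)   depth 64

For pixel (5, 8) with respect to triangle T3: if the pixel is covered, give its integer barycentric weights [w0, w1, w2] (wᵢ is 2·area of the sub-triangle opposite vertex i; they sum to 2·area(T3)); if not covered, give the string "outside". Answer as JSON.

T0:
  2·area = 20
  edge (4, 14)→(10, 10): d=(6,-4) inclusive
  edge (10, 10)→(6, 16): d=(-4,6) inclusive
  edge (6, 16)→(4, 14): d=(-2,-2) inclusive
    (0,5)@(1, 11): e=[-30,50,0] → .  [on edge]
    (4,5)@(9, 11): e=[2,2,16] → X
    (5,5)@(11, 11): e=[10,-10,20] → .
    (1,6)@(3, 13): e=[-10,30,0] → .  [on edge]
    (3,6)@(7, 13): e=[6,6,8] → X
    (4,6)@(9, 13): e=[14,-6,12] → .
    (2,7)@(5, 15): e=[10,10,0] → X  [on edge]
    (3,7)@(7, 15): e=[18,-2,4] → .
    (2,8)@(5, 17): e=[22,2,-4] → .
    (3,8)@(7, 17): e=[30,-10,0] → .  [on edge]
  covered (3 px):
    . . . . . . . .
    . . . . . . . .
    . . . . . . . .
    . . . . . . . .
    . . . . . . . .
    . . . . X . . .
    . . . X . . . .
    . . X . . . . .
    . . . . . . . .
T1:
  2·area = 8
  edge (8, 2)→(4, 2): d=(-4,0) inclusive
  edge (4, 2)→(6, 0): d=(2,-2) inclusive
  edge (6, 0)→(8, 2): d=(2,2) inclusive
    (2,0)@(5, 1): e=[4,0,4] → X  [on edge]
    (3,0)@(7, 1): e=[4,4,0] → X  [on edge]
    (4,0)@(9, 1): e=[4,8,-4] → .
    (1,1)@(3, 3): e=[-4,0,12] → .  [on edge]
    (2,1)@(5, 3): e=[-4,4,8] → .
    (3,1)@(7, 3): e=[-4,8,4] → .
    (4,1)@(9, 3): e=[-4,12,0] → .  [on edge]
    (0,2)@(1, 5): e=[-12,0,20] → .  [on edge]
    (5,2)@(11, 5): e=[-12,20,0] → .  [on edge]
    (6,3)@(13, 7): e=[-20,28,0] → .  [on edge]
    (7,4)@(15, 9): e=[-28,36,0] → .  [on edge]
  covered (2 px):
    . . X X . . . .
    . . . . . . . .
    . . . . . . . .
    . . . . . . . .
    . . . . . . . .
    . . . . . . . .
    . . . . . . . .
    . . . . . . . .
    . . . . . . . .
T2:
  2·area = 102
  edge (13, 11)→(0, 8): d=(-13,-3) inclusive
  edge (0, 8)→(8, 2): d=(8,-6) inclusive
  edge (8, 2)→(13, 11): d=(5,9) inclusive
    (3,1)@(7, 3): e=[86,2,14] → X
    (4,1)@(9, 3): e=[92,14,-4] → .
    (2,2)@(5, 5): e=[54,6,42] → X
    (4,2)@(9, 5): e=[66,30,6] → X
    (5,2)@(11, 5): e=[72,42,-12] → .
    (1,3)@(3, 7): e=[22,10,70] → X
    (5,3)@(11, 7): e=[46,58,-2] → .
    (1,4)@(3, 9): e=[-4,26,80] → .
    (2,4)@(5, 9): e=[2,38,62] → X
    (5,4)@(11, 9): e=[20,74,8] → X
    (6,4)@(13, 9): e=[26,86,-10] → .
    (2,5)@(5, 11): e=[-24,54,72] → .
    (6,5)@(13, 11): e=[0,102,0] → X  [on edge]
  covered (13 px):
    . . . . . . . .
    . . . X . . . .
    . . X X X . . .
    . X X X X . . .
    . . X X X X . .
    . . . . . . X .
    . . . . . . . .
    . . . . . . . .
    . . . . . . . .
T3:
  2·area = 72
  edge (6, 12)→(6, 0): d=(0,-12) inclusive
  edge (6, 0)→(12, 8): d=(6,8) inclusive
  edge (12, 8)→(6, 12): d=(-6,4) inclusive
    (3,1)@(7, 3): e=[12,10,50] → X
    (4,1)@(9, 3): e=[36,-6,42] → .
    (3,2)@(7, 5): e=[12,22,38] → X
    (4,2)@(9, 5): e=[36,6,30] → X
    (5,2)@(11, 5): e=[60,-10,22] → .
    (3,3)@(7, 7): e=[12,34,26] → X
    (5,3)@(11, 7): e=[60,2,10] → X
    (6,3)@(13, 7): e=[84,-14,2] → .
    (3,4)@(7, 9): e=[12,46,14] → X
    (5,4)@(11, 9): e=[60,14,-2] → .
    (3,5)@(7, 11): e=[12,58,2] → X
    (4,5)@(9, 11): e=[36,42,-6] → .
  covered (9 px):
    . . . . . . . .
    . . . X . . . .
    . . . X X . . .
    . . . X X X . .
    . . . X X . . .
    . . . X . . . .
    . . . . . . . .
    . . . . . . . .
    . . . . . . . .
T4:
  degenerate (2·area = 0) — covers nothing

Answer: "outside"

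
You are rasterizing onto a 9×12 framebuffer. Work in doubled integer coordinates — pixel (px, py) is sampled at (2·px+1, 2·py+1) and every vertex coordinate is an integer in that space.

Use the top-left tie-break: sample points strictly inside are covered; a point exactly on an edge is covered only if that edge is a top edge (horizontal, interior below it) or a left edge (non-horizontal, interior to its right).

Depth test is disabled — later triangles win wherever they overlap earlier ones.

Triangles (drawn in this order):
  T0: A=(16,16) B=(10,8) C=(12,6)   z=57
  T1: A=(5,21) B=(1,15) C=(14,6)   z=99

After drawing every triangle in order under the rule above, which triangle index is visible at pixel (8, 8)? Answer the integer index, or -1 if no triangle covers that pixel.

T0:
  2·area = 28
  edge (16, 16)→(10, 8): d=(-6,-8) top-left  bias=+0
  edge (10, 8)→(12, 6): d=(2,-2) top-left  bias=+0
  edge (12, 6)→(16, 16): d=(4,10) right/bottom  bias=-1
    (8,0)@(17, 1): e=[98,0,-70] → ·  [on edge]
    (7,1)@(15, 3): e=[70,0,-42] → ·  [on edge]
    (6,2)@(13, 5): e=[42,0,-14] → ·  [on edge]
    (5,3)@(11, 7): e=[14,0,14] → █  [on edge]
    (6,3)@(13, 7): e=[30,4,-6] → ·
    (4,4)@(9, 9): e=[-14,0,42] → ·  [on edge]
    (5,4)@(11, 9): e=[2,4,22] → █
    (6,4)@(13, 9): e=[18,8,2] → █
    (7,4)@(15, 9): e=[34,12,-18] → ·
    (3,5)@(7, 11): e=[-42,0,70] → ·  [on edge]
    (5,5)@(11, 11): e=[-10,8,30] → ·
    (6,5)@(13, 11): e=[6,12,10] → █
    (2,6)@(5, 13): e=[-70,0,98] → ·  [on edge]
    (1,7)@(3, 15): e=[-98,0,126] → ·  [on edge]
    (0,8)@(1, 17): e=[-126,0,154] → ·  [on edge]
  covered (4 px):
    · · · · · · · · ·
    · · · · · · · · ·
    · · · · · · · · ·
    · · · · · █ · · ·
    · · · · · █ █ · ·
    · · · · · · █ · ·
    · · · · · · · · ·
    · · · · · · · · ·
    · · · · · · · · ·
    · · · · · · · · ·
    · · · · · · · · ·
    · · · · · · · · ·
T1:
  2·area = 114
  edge (5, 21)→(1, 15): d=(-4,-6) top-left  bias=+0
  edge (1, 15)→(14, 6): d=(13,-9) top-left  bias=+0
  edge (14, 6)→(5, 21): d=(-9,15) right/bottom  bias=-1
    (8,0)@(17, 1): e=[152,-38,0] → ·  [on edge]
    (6,3)@(13, 7): e=[104,4,6] → █
    (7,3)@(15, 7): e=[116,22,-24] → ·
    (5,4)@(11, 9): e=[84,12,18] → █
    (6,4)@(13, 9): e=[96,30,-12] → ·
    (3,5)@(7, 11): e=[52,2,60] → █
    (4,5)@(9, 11): e=[64,20,30] → █
    (5,5)@(11, 11): e=[76,38,0] → ·  [on edge]
    (2,6)@(5, 13): e=[32,10,72] → █
    (5,6)@(11, 13): e=[68,64,-18] → ·
    (0,7)@(1, 15): e=[0,0,114] → █  [on edge]
    (1,7)@(3, 15): e=[12,18,84] → █
    (2,10)@(5, 21): e=[0,114,0] → ·  [on edge]
  covered (15 px):
    · · · · · · · · ·
    · · · · · · · · ·
    · · · · · · · · ·
    · · · · · · █ · ·
    · · · · · █ · · ·
    · · · █ █ · · · ·
    · · █ █ █ · · · ·
    █ █ █ █ · · · · ·
    · █ █ █ · · · · ·
    · · █ · · · · · ·
    · · · · · · · · ·
    · · · · · · · · ·

Z-buffer (winner per pixel, '.' = empty):
  . . . . . . . . .
  . . . . . . . . .
  . . . . . . . . .
  . . . . . 0 1 . .
  . . . . . 1 0 . .
  . . . 1 1 . 0 . .
  . . 1 1 1 . . . .
  1 1 1 1 . . . . .
  . 1 1 1 . . . . .
  . . 1 . . . . . .
  . . . . . . . . .
  . . . . . . . . .

Final: -1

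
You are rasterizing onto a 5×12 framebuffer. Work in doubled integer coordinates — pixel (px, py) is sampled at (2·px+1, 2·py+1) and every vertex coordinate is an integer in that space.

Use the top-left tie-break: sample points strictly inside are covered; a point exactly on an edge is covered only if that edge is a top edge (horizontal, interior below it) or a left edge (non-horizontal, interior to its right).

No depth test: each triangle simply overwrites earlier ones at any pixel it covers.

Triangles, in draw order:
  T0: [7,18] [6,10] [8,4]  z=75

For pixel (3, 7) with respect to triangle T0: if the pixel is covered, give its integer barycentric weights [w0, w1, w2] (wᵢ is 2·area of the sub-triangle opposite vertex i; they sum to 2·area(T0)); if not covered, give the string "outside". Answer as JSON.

T0:
  2·area = 22
  edge (7, 18)→(6, 10): d=(-1,-8) top-left  bias=+0
  edge (6, 10)→(8, 4): d=(2,-6) top-left  bias=+0
  edge (8, 4)→(7, 18): d=(-1,14) right/bottom  bias=-1
    (4,0)@(9, 1): e=[33,0,-11] → .  [on edge]
    (3,3)@(7, 7): e=[11,0,11] → X  [on edge]
    (4,3)@(9, 7): e=[27,12,-17] → .
    (3,4)@(7, 9): e=[9,4,9] → X
    (4,4)@(9, 9): e=[25,16,-19] → .
    (3,5)@(7, 11): e=[7,8,7] → X
    (4,5)@(9, 11): e=[23,20,-21] → .
    (2,6)@(5, 13): e=[-11,0,33] → .  [on edge]
    (3,6)@(7, 13): e=[5,12,5] → X
    (4,6)@(9, 13): e=[21,24,-23] → .
    (3,7)@(7, 15): e=[3,16,3] → X
    (4,7)@(9, 15): e=[19,28,-25] → .
    (1,9)@(3, 19): e=[-33,0,55] → .  [on edge]
  covered (6 px):
    . . . . .
    . . . . .
    . . . . .
    . . . X .
    . . . X .
    . . . X .
    . . . X .
    . . . X .
    . . . X .
    . . . . .
    . . . . .
    . . . . .

Final: [16,3,3]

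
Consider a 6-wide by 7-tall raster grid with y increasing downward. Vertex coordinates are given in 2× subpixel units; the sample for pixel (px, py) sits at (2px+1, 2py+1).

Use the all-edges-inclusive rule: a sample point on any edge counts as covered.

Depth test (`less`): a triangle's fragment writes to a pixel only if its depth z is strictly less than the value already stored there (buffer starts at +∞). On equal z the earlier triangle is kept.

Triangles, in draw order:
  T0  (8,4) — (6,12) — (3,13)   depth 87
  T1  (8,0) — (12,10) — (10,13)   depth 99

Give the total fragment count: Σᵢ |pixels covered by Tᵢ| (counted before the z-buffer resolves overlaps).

T0:
  2·area = 22
  edge (8, 4)→(6, 12): d=(-2,8) inclusive
  edge (6, 12)→(3, 13): d=(-3,1) inclusive
  edge (3, 13)→(8, 4): d=(5,-9) inclusive
    (3,3)@(7, 7): e=[2,14,6] → #
    (4,3)@(9, 7): e=[-14,12,24] → ·
    (3,4)@(7, 9): e=[-2,8,16] → ·
    (2,5)@(5, 11): e=[10,4,8] → #
    (3,5)@(7, 11): e=[-6,2,26] → ·
    (4,5)@(9, 11): e=[-22,0,44] → ·  [on edge]
    (1,6)@(3, 13): e=[22,0,0] → #  [on edge]
    (2,6)@(5, 13): e=[6,-2,18] → ·
  covered (3 px):
    · · · · · ·
    · · · · · ·
    · · · · · ·
    · · · # · ·
    · · · · · ·
    · · # · · ·
    · # · · · ·
T1:
  2·area = 32
  edge (8, 0)→(12, 10): d=(4,10) inclusive
  edge (12, 10)→(10, 13): d=(-2,3) inclusive
  edge (10, 13)→(8, 0): d=(-2,-13) inclusive
    (4,1)@(9, 3): e=[2,23,7] → #
    (5,1)@(11, 3): e=[-18,17,33] → ·
    (4,2)@(9, 5): e=[10,19,3] → #
    (5,2)@(11, 5): e=[-10,13,29] → ·
    (4,3)@(9, 7): e=[18,15,-1] → ·
    (5,4)@(11, 9): e=[6,5,21] → #
    (5,5)@(11, 11): e=[14,1,17] → #
    (5,6)@(11, 13): e=[22,-3,13] → ·
  covered (4 px):
    · · · · · ·
    · · · · # ·
    · · · · # ·
    · · · · · ·
    · · · · · #
    · · · · · #
    · · · · · ·

Answer: 7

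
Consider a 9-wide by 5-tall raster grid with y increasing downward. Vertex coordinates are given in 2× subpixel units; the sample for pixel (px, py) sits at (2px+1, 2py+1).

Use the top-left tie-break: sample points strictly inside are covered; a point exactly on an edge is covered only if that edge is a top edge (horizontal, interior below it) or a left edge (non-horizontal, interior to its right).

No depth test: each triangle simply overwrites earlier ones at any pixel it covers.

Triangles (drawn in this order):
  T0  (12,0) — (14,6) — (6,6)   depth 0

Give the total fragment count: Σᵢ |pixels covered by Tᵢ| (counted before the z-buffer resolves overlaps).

T0:
  2·area = 48
  edge (12, 0)→(14, 6): d=(2,6) right/bottom  bias=-1
  edge (14, 6)→(6, 6): d=(-8,0) right/bottom  bias=-1
  edge (6, 6)→(12, 0): d=(6,-6) top-left  bias=+0
    (5,0)@(11, 1): e=[8,40,0] → █  [on edge]
    (6,0)@(13, 1): e=[-4,40,12] → ·
    (4,1)@(9, 3): e=[24,24,0] → █  [on edge]
    (6,1)@(13, 3): e=[0,24,24] → ·  [on edge]
    (3,2)@(7, 5): e=[40,8,0] → █  [on edge]
    (6,2)@(13, 5): e=[4,8,36] → █
    (7,2)@(15, 5): e=[-8,8,48] → ·
    (2,3)@(5, 7): e=[56,-8,0] → ·  [on edge]
    (3,3)@(7, 7): e=[44,-8,12] → ·
    (4,3)@(9, 7): e=[32,-8,24] → ·
    (5,3)@(11, 7): e=[20,-8,36] → ·
    (6,3)@(13, 7): e=[8,-8,48] → ·
    (1,4)@(3, 9): e=[72,-24,0] → ·  [on edge]
    (7,4)@(15, 9): e=[0,-24,72] → ·  [on edge]
  covered (7 px):
    · · · · · █ · · ·
    · · · · █ █ · · ·
    · · · █ █ █ █ · ·
    · · · · · · · · ·
    · · · · · · · · ·

Result: 7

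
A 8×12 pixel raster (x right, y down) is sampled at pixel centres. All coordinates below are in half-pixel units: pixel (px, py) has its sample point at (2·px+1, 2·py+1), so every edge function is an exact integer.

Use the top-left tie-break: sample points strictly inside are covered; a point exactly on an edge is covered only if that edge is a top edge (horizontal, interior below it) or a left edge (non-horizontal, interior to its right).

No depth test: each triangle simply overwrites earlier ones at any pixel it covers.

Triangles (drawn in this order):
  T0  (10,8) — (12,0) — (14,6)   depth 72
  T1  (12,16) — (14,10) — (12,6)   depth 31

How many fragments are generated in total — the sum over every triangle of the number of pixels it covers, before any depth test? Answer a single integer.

T0:
  2·area = 28
  edge (10, 8)→(12, 0): d=(2,-8) top-left  bias=+0
  edge (12, 0)→(14, 6): d=(2,6) right/bottom  bias=-1
  edge (14, 6)→(10, 8): d=(-4,2) right/bottom  bias=-1
    (6,1)@(13, 3): e=[14,0,14] → .  [on edge]
    (5,2)@(11, 5): e=[2,16,10] → X
    (6,2)@(13, 5): e=[18,4,6] → X
    (7,2)@(15, 5): e=[34,-8,2] → .
    (5,3)@(11, 7): e=[6,20,2] → X
    (6,3)@(13, 7): e=[22,8,-2] → .
    (5,4)@(11, 9): e=[10,24,-6] → .
    (7,4)@(15, 9): e=[42,0,-14] → .  [on edge]
  covered (3 px):
    . . . . . . . .
    . . . . . . . .
    . . . . . X X .
    . . . . . X . .
    . . . . . . . .
    . . . . . . . .
    . . . . . . . .
    . . . . . . . .
    . . . . . . . .
    . . . . . . . .
    . . . . . . . .
    . . . . . . . .
T1:
  2·area = 20  (B↔C swapped to make it positive)
  edge (12, 16)→(12, 6): d=(0,-10) top-left  bias=+0
  edge (12, 6)→(14, 10): d=(2,4) right/bottom  bias=-1
  edge (14, 10)→(12, 16): d=(-2,6) right/bottom  bias=-1
    (7,3)@(15, 7): e=[30,-10,0] → .  [on edge]
    (6,4)@(13, 9): e=[10,2,8] → X
    (7,4)@(15, 9): e=[30,-6,-4] → .
    (6,5)@(13, 11): e=[10,6,4] → X
    (7,5)@(15, 11): e=[30,-2,-8] → .
    (6,6)@(13, 13): e=[10,10,0] → .  [on edge]
    (5,9)@(11, 19): e=[-10,30,0] → .  [on edge]
  covered (2 px):
    . . . . . . . .
    . . . . . . . .
    . . . . . . . .
    . . . . . . . .
    . . . . . . X .
    . . . . . . X .
    . . . . . . . .
    . . . . . . . .
    . . . . . . . .
    . . . . . . . .
    . . . . . . . .
    . . . . . . . .

Answer: 5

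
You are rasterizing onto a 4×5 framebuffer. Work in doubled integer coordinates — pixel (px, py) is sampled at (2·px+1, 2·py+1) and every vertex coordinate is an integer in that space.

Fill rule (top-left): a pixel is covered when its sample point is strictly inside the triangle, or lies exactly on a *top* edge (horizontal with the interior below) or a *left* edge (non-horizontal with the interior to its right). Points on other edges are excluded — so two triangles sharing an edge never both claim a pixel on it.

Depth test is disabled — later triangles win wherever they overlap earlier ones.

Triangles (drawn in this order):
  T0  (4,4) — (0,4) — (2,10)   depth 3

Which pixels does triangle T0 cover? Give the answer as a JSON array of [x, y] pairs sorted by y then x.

T0:
  2·area = 24  (B↔C swapped to make it positive)
  edge (4, 4)→(2, 10): d=(-2,6) right/bottom  bias=-1
  edge (2, 10)→(0, 4): d=(-2,-6) top-left  bias=+0
  edge (0, 4)→(4, 4): d=(4,0) top-left  bias=+0
    (2,0)@(5, 1): e=[0,36,-12] → ·  [on edge]
    (0,2)@(1, 5): e=[16,4,4] → #
    (1,2)@(3, 5): e=[4,16,4] → #
    (2,2)@(5, 5): e=[-8,28,4] → ·
    (0,3)@(1, 7): e=[12,0,12] → #  [on edge]
    (1,3)@(3, 7): e=[0,12,12] → ·  [on edge]
    (0,4)@(1, 9): e=[8,-4,20] → ·
  covered (3 px):
    · · · ·
    · · · ·
    # # · ·
    # · · ·
    · · · ·

Result: [[0,2],[1,2],[0,3]]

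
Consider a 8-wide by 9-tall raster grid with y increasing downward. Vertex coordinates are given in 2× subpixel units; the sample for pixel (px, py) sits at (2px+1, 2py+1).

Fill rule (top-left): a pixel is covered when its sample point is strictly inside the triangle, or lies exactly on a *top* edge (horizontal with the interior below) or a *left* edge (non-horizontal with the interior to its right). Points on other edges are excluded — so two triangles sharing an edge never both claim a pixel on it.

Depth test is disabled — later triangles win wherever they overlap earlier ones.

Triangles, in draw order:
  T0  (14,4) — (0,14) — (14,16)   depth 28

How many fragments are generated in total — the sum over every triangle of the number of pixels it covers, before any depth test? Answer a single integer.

T0:
  2·area = 168  (B↔C swapped to make it positive)
  edge (14, 4)→(14, 16): d=(0,12) right/bottom  bias=-1
  edge (14, 16)→(0, 14): d=(-14,-2) top-left  bias=+0
  edge (0, 14)→(14, 4): d=(14,-10) top-left  bias=+0
    (6,2)@(13, 5): e=[12,152,4] → #
    (7,2)@(15, 5): e=[-12,156,24] → ·
    (5,3)@(11, 7): e=[36,120,12] → #
    (7,3)@(15, 7): e=[-12,128,52] → ·
    (3,4)@(7, 9): e=[84,84,0] → #  [on edge]
    (4,4)@(9, 9): e=[60,88,20] → #
    (7,4)@(15, 9): e=[-12,100,80] → ·
    (2,5)@(5, 11): e=[108,52,8] → #
    (7,5)@(15, 11): e=[-12,72,108] → ·
    (1,6)@(3, 13): e=[132,20,16] → #
    (7,6)@(15, 13): e=[-12,44,136] → ·
    (1,7)@(3, 15): e=[132,-8,44] → ·
    (3,7)@(7, 15): e=[84,0,84] → #  [on edge]
  covered (22 px):
    · · · · · · · ·
    · · · · · · · ·
    · · · · · · # ·
    · · · · · # # ·
    · · · # # # # ·
    · · # # # # # ·
    · # # # # # # ·
    · · · # # # # ·
    · · · · · · · ·

Final: 22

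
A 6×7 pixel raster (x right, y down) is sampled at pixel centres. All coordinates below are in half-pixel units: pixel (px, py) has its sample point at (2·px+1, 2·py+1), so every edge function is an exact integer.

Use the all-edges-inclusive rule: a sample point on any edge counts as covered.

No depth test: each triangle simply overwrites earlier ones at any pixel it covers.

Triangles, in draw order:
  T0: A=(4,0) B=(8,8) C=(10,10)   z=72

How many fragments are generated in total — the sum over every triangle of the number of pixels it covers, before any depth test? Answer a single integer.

T0:
  2·area = 8  (B↔C swapped to make it positive)
  edge (4, 0)→(10, 10): d=(6,10) inclusive
  edge (10, 10)→(8, 8): d=(-2,-2) inclusive
  edge (8, 8)→(4, 0): d=(-4,-8) inclusive
    (0,0)@(1, 1): e=[36,0,-28] → ·  [on edge]
    (1,1)@(3, 3): e=[28,0,-20] → ·  [on edge]
    (2,2)@(5, 5): e=[20,0,-12] → ·  [on edge]
    (3,2)@(7, 5): e=[0,4,4] → #  [on edge]
    (4,2)@(9, 5): e=[-20,8,20] → ·
    (3,3)@(7, 7): e=[12,0,-4] → ·  [on edge]
    (4,4)@(9, 9): e=[4,0,4] → #  [on edge]
    (5,4)@(11, 9): e=[-16,4,20] → ·
    (4,5)@(9, 11): e=[16,-4,-4] → ·
    (5,5)@(11, 11): e=[-4,0,12] → ·  [on edge]
  covered (2 px):
    · · · · · ·
    · · · · · ·
    · · · # · ·
    · · · · · ·
    · · · · # ·
    · · · · · ·
    · · · · · ·

Answer: 2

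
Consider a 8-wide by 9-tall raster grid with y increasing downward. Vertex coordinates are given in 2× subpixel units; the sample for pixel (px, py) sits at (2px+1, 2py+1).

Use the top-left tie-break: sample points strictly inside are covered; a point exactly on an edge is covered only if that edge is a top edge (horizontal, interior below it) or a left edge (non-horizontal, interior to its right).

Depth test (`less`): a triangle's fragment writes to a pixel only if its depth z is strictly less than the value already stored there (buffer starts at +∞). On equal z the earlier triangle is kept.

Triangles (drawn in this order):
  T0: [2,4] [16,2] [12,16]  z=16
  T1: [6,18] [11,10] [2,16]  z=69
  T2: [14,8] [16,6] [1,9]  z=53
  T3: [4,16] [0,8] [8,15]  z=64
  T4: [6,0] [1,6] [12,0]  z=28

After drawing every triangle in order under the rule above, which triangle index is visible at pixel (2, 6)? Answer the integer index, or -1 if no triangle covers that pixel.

T0:
  2·area = 188
  edge (2, 4)→(16, 2): d=(14,-2) top-left  bias=+0
  edge (16, 2)→(12, 16): d=(-4,14) right/bottom  bias=-1
  edge (12, 16)→(2, 4): d=(-10,-12) top-left  bias=+0
    (4,1)@(9, 3): e=[0,94,94] → █  [on edge]
    (5,1)@(11, 3): e=[4,66,118] → █
    (6,1)@(13, 3): e=[8,38,142] → █
    (7,1)@(15, 3): e=[12,10,166] → █
    (1,2)@(3, 5): e=[16,170,2] → █
    (2,2)@(5, 5): e=[20,142,26] → █
    (3,2)@(7, 5): e=[24,114,50] → █
    (1,3)@(3, 7): e=[44,162,-18] → ·
    (2,3)@(5, 7): e=[48,134,6] → █
    (7,3)@(15, 7): e=[68,-6,126] → ·
    (2,4)@(5, 9): e=[76,126,-14] → ·
    (3,4)@(7, 9): e=[80,98,10] → █
  covered (24 px):
    · · · · · · · ·
    · · · · █ █ █ █
    · █ █ █ █ █ █ █
    · · █ █ █ █ █ ·
    · · · █ █ █ █ ·
    · · · · █ █ █ ·
    · · · · · █ · ·
    · · · · · · · ·
    · · · · · · · ·
T1:
  2·area = 42  (B↔C swapped to make it positive)
  edge (6, 18)→(2, 16): d=(-4,-2) top-left  bias=+0
  edge (2, 16)→(11, 10): d=(9,-6) top-left  bias=+0
  edge (11, 10)→(6, 18): d=(-5,8) right/bottom  bias=-1
    (3,6)@(7, 13): e=[22,3,17] → █
    (4,6)@(9, 13): e=[26,15,1] → █
    (5,6)@(11, 13): e=[30,27,-15] → ·
    (2,7)@(5, 15): e=[10,9,23] → █
    (4,7)@(9, 15): e=[18,33,-9] → ·
    (2,8)@(5, 17): e=[2,27,13] → █
    (3,8)@(7, 17): e=[6,39,-3] → ·
  covered (5 px):
    · · · · · · · ·
    · · · · · · · ·
    · · · · · · · ·
    · · · · · · · ·
    · · · · · · · ·
    · · · · · · · ·
    · · · █ █ · · ·
    · · █ █ · · · ·
    · · █ · · · · ·
T2:
  2·area = 24  (B↔C swapped to make it positive)
  edge (14, 8)→(1, 9): d=(-13,1) right/bottom  bias=-1
  edge (1, 9)→(16, 6): d=(15,-3) top-left  bias=+0
  edge (16, 6)→(14, 8): d=(-2,2) right/bottom  bias=-1
    (5,3)@(11, 7): e=[16,0,8] → █  [on edge]
    (6,3)@(13, 7): e=[14,6,4] → █
    (7,3)@(15, 7): e=[12,12,0] → ·  [on edge]
    (0,4)@(1, 9): e=[0,0,24] → ·  [on edge]
    (5,4)@(11, 9): e=[-10,30,4] → ·
    (6,4)@(13, 9): e=[-12,36,0] → ·  [on edge]
    (5,5)@(11, 11): e=[-36,60,0] → ·  [on edge]
    (4,6)@(9, 13): e=[-60,84,0] → ·  [on edge]
    (3,7)@(7, 15): e=[-84,108,0] → ·  [on edge]
    (2,8)@(5, 17): e=[-108,132,0] → ·  [on edge]
  covered (2 px):
    · · · · · · · ·
    · · · · · · · ·
    · · · · · · · ·
    · · · · · █ █ ·
    · · · · · · · ·
    · · · · · · · ·
    · · · · · · · ·
    · · · · · · · ·
    · · · · · · · ·
T3:
  2·area = 36
  edge (4, 16)→(0, 8): d=(-4,-8) top-left  bias=+0
  edge (0, 8)→(8, 15): d=(8,7) right/bottom  bias=-1
  edge (8, 15)→(4, 16): d=(-4,1) right/bottom  bias=-1
    (0,4)@(1, 9): e=[4,1,31] → █
    (1,4)@(3, 9): e=[20,-13,29] → ·
    (0,5)@(1, 11): e=[-4,17,23] → ·
    (1,5)@(3, 11): e=[12,3,21] → █
    (2,5)@(5, 11): e=[28,-11,19] → ·
    (1,6)@(3, 13): e=[4,19,13] → █
    (2,6)@(5, 13): e=[20,5,11] → █
    (3,6)@(7, 13): e=[36,-9,9] → ·
    (1,7)@(3, 15): e=[-4,35,5] → ·
    (2,7)@(5, 15): e=[12,21,3] → █
    (3,7)@(7, 15): e=[28,7,1] → █
    (4,7)@(9, 15): e=[44,-7,-1] → ·
  covered (6 px):
    · · · · · · · ·
    · · · · · · · ·
    · · · · · · · ·
    · · · · · · · ·
    █ · · · · · · ·
    · █ · · · · · ·
    · █ █ · · · · ·
    · · █ █ · · · ·
    · · · · · · · ·
T4:
  2·area = 36  (B↔C swapped to make it positive)
  edge (6, 0)→(12, 0): d=(6,0) top-left  bias=+0
  edge (12, 0)→(1, 6): d=(-11,6) right/bottom  bias=-1
  edge (1, 6)→(6, 0): d=(5,-6) top-left  bias=+0
    (3,0)@(7, 1): e=[6,19,11] → █
    (4,0)@(9, 1): e=[6,7,23] → █
    (5,0)@(11, 1): e=[6,-5,35] → ·
    (2,1)@(5, 3): e=[18,9,9] → █
    (3,1)@(7, 3): e=[18,-3,21] → ·
    (4,1)@(9, 3): e=[18,-15,33] → ·
    (2,2)@(5, 5): e=[30,-13,19] → ·
  covered (3 px):
    · · · █ █ · · ·
    · · █ · · · · ·
    · · · · · · · ·
    · · · · · · · ·
    · · · · · · · ·
    · · · · · · · ·
    · · · · · · · ·
    · · · · · · · ·
    · · · · · · · ·

Z-buffer (winner per pixel, '.' = empty):
  . . . 4 4 . . .
  . . 4 . 0 0 0 0
  . 0 0 0 0 0 0 0
  . . 0 0 0 0 0 .
  3 . . 0 0 0 0 .
  . 3 . . 0 0 0 .
  . 3 3 1 1 0 . .
  . . 3 3 . . . .
  . . 1 . . . . .

Result: 3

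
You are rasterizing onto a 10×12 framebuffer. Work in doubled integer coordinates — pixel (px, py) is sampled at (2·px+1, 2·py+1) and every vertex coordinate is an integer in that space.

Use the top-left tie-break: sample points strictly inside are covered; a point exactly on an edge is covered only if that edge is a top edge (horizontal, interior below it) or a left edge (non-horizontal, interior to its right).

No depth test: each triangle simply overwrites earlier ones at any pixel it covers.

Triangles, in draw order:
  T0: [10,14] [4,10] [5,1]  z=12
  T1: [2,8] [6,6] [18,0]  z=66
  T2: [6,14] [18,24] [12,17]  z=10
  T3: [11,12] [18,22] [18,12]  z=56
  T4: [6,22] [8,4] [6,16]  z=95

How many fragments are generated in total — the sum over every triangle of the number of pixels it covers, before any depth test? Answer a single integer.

T0:
  2·area = 58
  edge (10, 14)→(4, 10): d=(-6,-4) top-left  bias=+0
  edge (4, 10)→(5, 1): d=(1,-9) top-left  bias=+0
  edge (5, 1)→(10, 14): d=(5,13) right/bottom  bias=-1
    (2,0)@(5, 1): e=[58,0,0] → ·  [on edge]
    (2,1)@(5, 3): e=[46,2,10] → █
    (3,1)@(7, 3): e=[54,20,-16] → ·
    (2,2)@(5, 5): e=[34,4,20] → █
    (3,2)@(7, 5): e=[42,22,-6] → ·
    (2,3)@(5, 7): e=[22,6,30] → █
    (3,3)@(7, 7): e=[30,24,4] → █
    (4,3)@(9, 7): e=[38,42,-22] → ·
    (2,4)@(5, 9): e=[10,8,40] → █
    (4,4)@(9, 9): e=[26,44,-12] → ·
    (2,5)@(5, 11): e=[-2,10,50] → ·
    (3,5)@(7, 11): e=[6,28,24] → █
    (1,9)@(3, 19): e=[-58,0,116] → ·  [on edge]
  covered (8 px):
    · · · · · · · · · ·
    · · █ · · · · · · ·
    · · █ · · · · · · ·
    · · █ █ · · · · · ·
    · · █ █ · · · · · ·
    · · · █ · · · · · ·
    · · · · █ · · · · ·
    · · · · · · · · · ·
    · · · · · · · · · ·
    · · · · · · · · · ·
    · · · · · · · · · ·
    · · · · · · · · · ·
T1:
  degenerate (2·area = 0) — covers nothing
T2:
  2·area = 24  (B↔C swapped to make it positive)
  edge (6, 14)→(12, 17): d=(6,3) right/bottom  bias=-1
  edge (12, 17)→(18, 24): d=(6,7) right/bottom  bias=-1
  edge (18, 24)→(6, 14): d=(-12,-10) top-left  bias=+0
    (5,8)@(11, 17): e=[3,7,14] → █
    (6,8)@(13, 17): e=[-3,-7,34] → ·
    (5,9)@(11, 19): e=[15,19,-10] → ·
    (6,9)@(13, 19): e=[9,5,10] → █
    (7,9)@(15, 19): e=[3,-9,30] → ·
    (6,10)@(13, 21): e=[21,17,-14] → ·
    (7,10)@(15, 21): e=[15,3,6] → █
    (8,10)@(17, 21): e=[9,-11,26] → ·
    (7,11)@(15, 23): e=[27,15,-18] → ·
    (8,11)@(17, 23): e=[21,1,2] → █
    (9,11)@(19, 23): e=[15,-13,22] → ·
  covered (4 px):
    · · · · · · · · · ·
    · · · · · · · · · ·
    · · · · · · · · · ·
    · · · · · · · · · ·
    · · · · · · · · · ·
    · · · · · · · · · ·
    · · · · · · · · · ·
    · · · · · · · · · ·
    · · · · · █ · · · ·
    · · · · · · █ · · ·
    · · · · · · · █ · ·
    · · · · · · · · █ ·
T3:
  2·area = 70  (B↔C swapped to make it positive)
  edge (11, 12)→(18, 12): d=(7,0) top-left  bias=+0
  edge (18, 12)→(18, 22): d=(0,10) right/bottom  bias=-1
  edge (18, 22)→(11, 12): d=(-7,-10) top-left  bias=+0
    (6,6)@(13, 13): e=[7,50,13] → █
    (7,6)@(15, 13): e=[7,30,33] → █
    (8,6)@(17, 13): e=[7,10,53] → █
    (9,6)@(19, 13): e=[7,-10,73] → ·
    (6,7)@(13, 15): e=[21,50,-1] → ·
    (7,7)@(15, 15): e=[21,30,19] → █
    (9,7)@(19, 15): e=[21,-10,59] → ·
    (7,8)@(15, 17): e=[35,30,5] → █
    (9,8)@(19, 17): e=[35,-10,45] → ·
    (7,9)@(15, 19): e=[49,30,-9] → ·
    (8,9)@(17, 19): e=[49,10,11] → █
    (9,9)@(19, 19): e=[49,-10,31] → ·
  covered (8 px):
    · · · · · · · · · ·
    · · · · · · · · · ·
    · · · · · · · · · ·
    · · · · · · · · · ·
    · · · · · · · · · ·
    · · · · · · · · · ·
    · · · · · · █ █ █ ·
    · · · · · · · █ █ ·
    · · · · · · · █ █ ·
    · · · · · · · · █ ·
    · · · · · · · · · ·
    · · · · · · · · · ·
T4:
  2·area = 12  (B↔C swapped to make it positive)
  edge (6, 22)→(6, 16): d=(0,-6) top-left  bias=+0
  edge (6, 16)→(8, 4): d=(2,-12) top-left  bias=+0
  edge (8, 4)→(6, 22): d=(-2,18) right/bottom  bias=-1
    (3,5)@(7, 11): e=[6,2,4] → █
    (4,5)@(9, 11): e=[18,26,-32] → ·
    (3,6)@(7, 13): e=[6,6,0] → ·  [on edge]
  covered (1 px):
    · · · · · · · · · ·
    · · · · · · · · · ·
    · · · · · · · · · ·
    · · · · · · · · · ·
    · · · · · · · · · ·
    · · · █ · · · · · ·
    · · · · · · · · · ·
    · · · · · · · · · ·
    · · · · · · · · · ·
    · · · · · · · · · ·
    · · · · · · · · · ·
    · · · · · · · · · ·

Final: 21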